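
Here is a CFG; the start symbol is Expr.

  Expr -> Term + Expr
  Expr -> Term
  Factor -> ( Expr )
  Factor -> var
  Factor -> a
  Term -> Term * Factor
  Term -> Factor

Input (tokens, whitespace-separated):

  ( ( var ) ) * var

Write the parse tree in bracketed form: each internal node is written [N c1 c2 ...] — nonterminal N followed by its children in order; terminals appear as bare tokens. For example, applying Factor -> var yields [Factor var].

Expr
Term
Term * Factor
Factor * Factor
( Expr ) * Factor
( Term ) * Factor
( Factor ) * Factor
( ( Expr ) ) * Factor
( ( Term ) ) * Factor
( ( Factor ) ) * Factor
( ( var ) ) * Factor
( ( var ) ) * var

[Expr [Term [Term [Factor ( [Expr [Term [Factor ( [Expr [Term [Factor var]]] )]]] )]] * [Factor var]]]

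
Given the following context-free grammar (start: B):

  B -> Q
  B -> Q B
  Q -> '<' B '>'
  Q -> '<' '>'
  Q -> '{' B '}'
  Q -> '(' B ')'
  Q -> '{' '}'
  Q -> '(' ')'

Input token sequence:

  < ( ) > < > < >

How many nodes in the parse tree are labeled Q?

4

[B [Q < [B [Q ( )]] >] [B [Q < >] [B [Q < >]]]]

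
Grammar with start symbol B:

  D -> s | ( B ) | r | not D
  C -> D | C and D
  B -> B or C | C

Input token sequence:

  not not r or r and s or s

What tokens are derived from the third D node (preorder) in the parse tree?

[B [B [B [C [D not [D not [D r]]]]] or [C [C [D r]] and [D s]]] or [C [D s]]]

r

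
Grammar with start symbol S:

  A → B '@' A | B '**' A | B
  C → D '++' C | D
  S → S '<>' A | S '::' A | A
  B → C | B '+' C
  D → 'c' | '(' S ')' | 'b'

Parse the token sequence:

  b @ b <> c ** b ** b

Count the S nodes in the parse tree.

2

[S [S [A [B [C [D b]]] @ [A [B [C [D b]]]]]] <> [A [B [C [D c]]] ** [A [B [C [D b]]] ** [A [B [C [D b]]]]]]]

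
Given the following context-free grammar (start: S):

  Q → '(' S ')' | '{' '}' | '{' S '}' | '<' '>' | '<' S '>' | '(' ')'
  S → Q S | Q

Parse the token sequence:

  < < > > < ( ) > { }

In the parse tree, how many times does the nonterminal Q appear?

[S [Q < [S [Q < >]] >] [S [Q < [S [Q ( )]] >] [S [Q { }]]]]

5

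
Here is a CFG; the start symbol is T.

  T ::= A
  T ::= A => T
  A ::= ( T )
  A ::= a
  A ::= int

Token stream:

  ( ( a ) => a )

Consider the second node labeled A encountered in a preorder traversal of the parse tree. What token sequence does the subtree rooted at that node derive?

[T [A ( [T [A ( [T [A a]] )] => [T [A a]]] )]]

( a )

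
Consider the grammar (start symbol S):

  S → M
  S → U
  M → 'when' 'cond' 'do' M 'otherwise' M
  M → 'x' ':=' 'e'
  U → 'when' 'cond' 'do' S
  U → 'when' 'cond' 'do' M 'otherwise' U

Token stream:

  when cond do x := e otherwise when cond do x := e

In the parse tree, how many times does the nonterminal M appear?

[S [U when cond do [M x := e] otherwise [U when cond do [S [M x := e]]]]]

2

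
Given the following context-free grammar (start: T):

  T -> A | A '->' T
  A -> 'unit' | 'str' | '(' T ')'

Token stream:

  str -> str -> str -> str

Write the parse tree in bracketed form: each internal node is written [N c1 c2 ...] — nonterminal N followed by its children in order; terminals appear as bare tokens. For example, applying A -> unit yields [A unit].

T
A -> T
str -> T
str -> A -> T
str -> str -> T
str -> str -> A -> T
str -> str -> str -> T
str -> str -> str -> A
str -> str -> str -> str

[T [A str] -> [T [A str] -> [T [A str] -> [T [A str]]]]]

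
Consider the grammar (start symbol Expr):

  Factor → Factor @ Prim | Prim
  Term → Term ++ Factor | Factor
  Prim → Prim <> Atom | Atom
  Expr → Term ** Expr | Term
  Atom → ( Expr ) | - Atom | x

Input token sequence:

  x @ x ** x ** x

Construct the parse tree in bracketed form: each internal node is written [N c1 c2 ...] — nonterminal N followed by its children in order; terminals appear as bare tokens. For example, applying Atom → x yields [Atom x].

Expr
Term ** Expr
Factor ** Expr
Factor @ Prim ** Expr
Prim @ Prim ** Expr
Atom @ Prim ** Expr
x @ Prim ** Expr
x @ Atom ** Expr
x @ x ** Expr
x @ x ** Term ** Expr
x @ x ** Factor ** Expr
x @ x ** Prim ** Expr
x @ x ** Atom ** Expr
x @ x ** x ** Expr
x @ x ** x ** Term
x @ x ** x ** Factor
x @ x ** x ** Prim
x @ x ** x ** Atom
x @ x ** x ** x

[Expr [Term [Factor [Factor [Prim [Atom x]]] @ [Prim [Atom x]]]] ** [Expr [Term [Factor [Prim [Atom x]]]] ** [Expr [Term [Factor [Prim [Atom x]]]]]]]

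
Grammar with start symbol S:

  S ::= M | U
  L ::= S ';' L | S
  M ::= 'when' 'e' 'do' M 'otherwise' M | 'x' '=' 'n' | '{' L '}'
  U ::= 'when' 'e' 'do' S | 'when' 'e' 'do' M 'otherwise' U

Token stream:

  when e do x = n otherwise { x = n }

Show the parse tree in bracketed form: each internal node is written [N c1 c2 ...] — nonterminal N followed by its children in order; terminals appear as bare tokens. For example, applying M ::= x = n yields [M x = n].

S
M
when e do M otherwise M
when e do x = n otherwise M
when e do x = n otherwise { L }
when e do x = n otherwise { S }
when e do x = n otherwise { M }
when e do x = n otherwise { x = n }

[S [M when e do [M x = n] otherwise [M { [L [S [M x = n]]] }]]]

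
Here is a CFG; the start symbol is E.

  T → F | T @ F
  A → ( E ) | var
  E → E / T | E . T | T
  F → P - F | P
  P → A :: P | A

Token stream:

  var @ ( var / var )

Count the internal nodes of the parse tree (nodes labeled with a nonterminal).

19

[E [T [T [F [P [A var]]]] @ [F [P [A ( [E [E [T [F [P [A var]]]]] / [T [F [P [A var]]]]] )]]]]]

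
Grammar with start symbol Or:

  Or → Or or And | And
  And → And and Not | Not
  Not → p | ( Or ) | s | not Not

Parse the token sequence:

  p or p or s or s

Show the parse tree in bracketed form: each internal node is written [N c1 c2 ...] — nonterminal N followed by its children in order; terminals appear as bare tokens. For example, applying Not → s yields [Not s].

[Or [Or [Or [Or [And [Not p]]] or [And [Not p]]] or [And [Not s]]] or [And [Not s]]]

Or
Or or And
Or or And or And
Or or And or And or And
And or And or And or And
Not or And or And or And
p or And or And or And
p or Not or And or And
p or p or And or And
p or p or Not or And
p or p or s or And
p or p or s or Not
p or p or s or s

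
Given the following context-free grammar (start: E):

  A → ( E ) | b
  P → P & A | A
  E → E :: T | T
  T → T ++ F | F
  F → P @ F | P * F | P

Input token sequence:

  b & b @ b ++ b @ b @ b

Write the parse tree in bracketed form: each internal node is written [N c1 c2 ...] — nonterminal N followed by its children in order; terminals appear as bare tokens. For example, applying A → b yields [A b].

[E [T [T [F [P [P [A b]] & [A b]] @ [F [P [A b]]]]] ++ [F [P [A b]] @ [F [P [A b]] @ [F [P [A b]]]]]]]

E
T
T ++ F
F ++ F
P @ F ++ F
P & A @ F ++ F
A & A @ F ++ F
b & A @ F ++ F
b & b @ F ++ F
b & b @ P ++ F
b & b @ A ++ F
b & b @ b ++ F
b & b @ b ++ P @ F
b & b @ b ++ A @ F
b & b @ b ++ b @ F
b & b @ b ++ b @ P @ F
b & b @ b ++ b @ A @ F
b & b @ b ++ b @ b @ F
b & b @ b ++ b @ b @ P
b & b @ b ++ b @ b @ A
b & b @ b ++ b @ b @ b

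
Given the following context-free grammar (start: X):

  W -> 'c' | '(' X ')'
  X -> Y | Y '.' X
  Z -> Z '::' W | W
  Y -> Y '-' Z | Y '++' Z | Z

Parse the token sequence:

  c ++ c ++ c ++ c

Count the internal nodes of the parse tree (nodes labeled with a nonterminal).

13

[X [Y [Y [Y [Y [Z [W c]]] ++ [Z [W c]]] ++ [Z [W c]]] ++ [Z [W c]]]]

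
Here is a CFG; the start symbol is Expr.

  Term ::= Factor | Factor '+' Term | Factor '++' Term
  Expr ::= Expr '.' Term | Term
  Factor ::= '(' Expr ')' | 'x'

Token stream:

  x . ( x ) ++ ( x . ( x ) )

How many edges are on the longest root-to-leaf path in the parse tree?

[Expr [Expr [Term [Factor x]]] . [Term [Factor ( [Expr [Term [Factor x]]] )] ++ [Term [Factor ( [Expr [Expr [Term [Factor x]]] . [Term [Factor ( [Expr [Term [Factor x]]] )]]] )]]]]

10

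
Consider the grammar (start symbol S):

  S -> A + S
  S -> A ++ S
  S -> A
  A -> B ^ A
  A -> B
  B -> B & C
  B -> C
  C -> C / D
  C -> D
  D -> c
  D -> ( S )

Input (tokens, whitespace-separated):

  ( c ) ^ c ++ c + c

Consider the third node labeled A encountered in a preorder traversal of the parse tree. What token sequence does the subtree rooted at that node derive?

[S [A [B [C [D ( [S [A [B [C [D c]]]]] )]]] ^ [A [B [C [D c]]]]] ++ [S [A [B [C [D c]]]] + [S [A [B [C [D c]]]]]]]

c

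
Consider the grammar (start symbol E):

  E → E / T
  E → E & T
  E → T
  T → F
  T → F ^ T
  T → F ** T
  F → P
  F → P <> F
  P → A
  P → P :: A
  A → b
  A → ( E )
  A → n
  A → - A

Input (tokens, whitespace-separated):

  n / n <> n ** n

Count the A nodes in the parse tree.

4

[E [E [T [F [P [A n]]]]] / [T [F [P [A n]] <> [F [P [A n]]]] ** [T [F [P [A n]]]]]]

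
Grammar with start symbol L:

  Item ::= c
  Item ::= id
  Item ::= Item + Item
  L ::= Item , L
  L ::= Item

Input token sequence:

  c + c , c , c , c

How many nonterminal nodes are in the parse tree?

10

[L [Item [Item c] + [Item c]] , [L [Item c] , [L [Item c] , [L [Item c]]]]]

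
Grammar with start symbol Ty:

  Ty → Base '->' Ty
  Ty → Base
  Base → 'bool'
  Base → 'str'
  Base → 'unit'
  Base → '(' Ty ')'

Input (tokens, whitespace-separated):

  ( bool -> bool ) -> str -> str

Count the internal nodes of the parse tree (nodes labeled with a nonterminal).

10

[Ty [Base ( [Ty [Base bool] -> [Ty [Base bool]]] )] -> [Ty [Base str] -> [Ty [Base str]]]]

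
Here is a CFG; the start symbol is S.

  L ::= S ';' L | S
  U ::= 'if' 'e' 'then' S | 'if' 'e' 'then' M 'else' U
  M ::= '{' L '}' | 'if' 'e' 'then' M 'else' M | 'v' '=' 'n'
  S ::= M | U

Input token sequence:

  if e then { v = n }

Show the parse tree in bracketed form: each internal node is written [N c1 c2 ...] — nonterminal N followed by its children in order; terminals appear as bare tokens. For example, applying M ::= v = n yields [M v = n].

S
U
if e then S
if e then M
if e then { L }
if e then { S }
if e then { M }
if e then { v = n }

[S [U if e then [S [M { [L [S [M v = n]]] }]]]]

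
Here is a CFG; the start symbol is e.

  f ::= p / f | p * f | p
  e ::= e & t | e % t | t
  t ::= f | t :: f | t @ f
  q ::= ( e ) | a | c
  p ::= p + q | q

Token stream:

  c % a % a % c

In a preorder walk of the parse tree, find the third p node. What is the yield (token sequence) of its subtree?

[e [e [e [e [t [f [p [q c]]]]] % [t [f [p [q a]]]]] % [t [f [p [q a]]]]] % [t [f [p [q c]]]]]

a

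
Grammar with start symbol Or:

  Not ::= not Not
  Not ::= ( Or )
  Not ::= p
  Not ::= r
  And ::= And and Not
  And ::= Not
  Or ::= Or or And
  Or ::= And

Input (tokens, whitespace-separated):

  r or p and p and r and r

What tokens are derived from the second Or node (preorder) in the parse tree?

r

[Or [Or [And [Not r]]] or [And [And [And [And [Not p]] and [Not p]] and [Not r]] and [Not r]]]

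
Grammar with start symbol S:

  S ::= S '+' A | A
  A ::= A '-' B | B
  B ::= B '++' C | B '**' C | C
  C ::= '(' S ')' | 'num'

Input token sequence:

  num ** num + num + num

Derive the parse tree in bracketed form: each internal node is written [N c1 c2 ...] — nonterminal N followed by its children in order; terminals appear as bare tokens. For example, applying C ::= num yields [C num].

S
S + A
S + A + A
A + A + A
B + A + A
B ** C + A + A
C ** C + A + A
num ** C + A + A
num ** num + A + A
num ** num + B + A
num ** num + C + A
num ** num + num + A
num ** num + num + B
num ** num + num + C
num ** num + num + num

[S [S [S [A [B [B [C num]] ** [C num]]]] + [A [B [C num]]]] + [A [B [C num]]]]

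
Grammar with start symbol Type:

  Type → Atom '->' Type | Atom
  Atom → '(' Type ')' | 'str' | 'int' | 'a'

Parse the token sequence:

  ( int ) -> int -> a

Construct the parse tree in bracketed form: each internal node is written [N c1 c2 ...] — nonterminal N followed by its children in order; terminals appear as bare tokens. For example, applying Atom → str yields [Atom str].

[Type [Atom ( [Type [Atom int]] )] -> [Type [Atom int] -> [Type [Atom a]]]]

Type
Atom -> Type
( Type ) -> Type
( Atom ) -> Type
( int ) -> Type
( int ) -> Atom -> Type
( int ) -> int -> Type
( int ) -> int -> Atom
( int ) -> int -> a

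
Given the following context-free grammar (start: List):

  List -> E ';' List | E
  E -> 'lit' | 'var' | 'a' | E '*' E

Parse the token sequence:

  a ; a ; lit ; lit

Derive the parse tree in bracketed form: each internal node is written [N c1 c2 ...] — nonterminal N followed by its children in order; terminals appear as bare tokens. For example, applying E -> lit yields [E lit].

List
E ; List
a ; List
a ; E ; List
a ; a ; List
a ; a ; E ; List
a ; a ; lit ; List
a ; a ; lit ; E
a ; a ; lit ; lit

[List [E a] ; [List [E a] ; [List [E lit] ; [List [E lit]]]]]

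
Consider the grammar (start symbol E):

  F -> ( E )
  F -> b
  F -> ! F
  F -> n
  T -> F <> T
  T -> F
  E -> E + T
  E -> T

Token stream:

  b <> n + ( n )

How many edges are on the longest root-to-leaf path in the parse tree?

6

[E [E [T [F b] <> [T [F n]]]] + [T [F ( [E [T [F n]]] )]]]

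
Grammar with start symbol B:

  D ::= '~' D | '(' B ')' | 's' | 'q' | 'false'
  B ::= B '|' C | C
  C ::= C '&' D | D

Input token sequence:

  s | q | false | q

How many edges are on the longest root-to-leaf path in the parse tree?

6

[B [B [B [B [C [D s]]] | [C [D q]]] | [C [D false]]] | [C [D q]]]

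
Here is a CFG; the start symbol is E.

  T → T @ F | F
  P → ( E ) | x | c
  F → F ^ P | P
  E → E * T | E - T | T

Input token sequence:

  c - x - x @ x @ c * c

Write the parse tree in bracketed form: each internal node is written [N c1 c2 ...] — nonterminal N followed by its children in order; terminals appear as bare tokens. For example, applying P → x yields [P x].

E
E * T
E - T * T
E - T - T * T
T - T - T * T
F - T - T * T
P - T - T * T
c - T - T * T
c - F - T * T
c - P - T * T
c - x - T * T
c - x - T @ F * T
c - x - T @ F @ F * T
c - x - F @ F @ F * T
c - x - P @ F @ F * T
c - x - x @ F @ F * T
c - x - x @ P @ F * T
c - x - x @ x @ F * T
c - x - x @ x @ P * T
c - x - x @ x @ c * T
c - x - x @ x @ c * F
c - x - x @ x @ c * P
c - x - x @ x @ c * c

[E [E [E [E [T [F [P c]]]] - [T [F [P x]]]] - [T [T [T [F [P x]]] @ [F [P x]]] @ [F [P c]]]] * [T [F [P c]]]]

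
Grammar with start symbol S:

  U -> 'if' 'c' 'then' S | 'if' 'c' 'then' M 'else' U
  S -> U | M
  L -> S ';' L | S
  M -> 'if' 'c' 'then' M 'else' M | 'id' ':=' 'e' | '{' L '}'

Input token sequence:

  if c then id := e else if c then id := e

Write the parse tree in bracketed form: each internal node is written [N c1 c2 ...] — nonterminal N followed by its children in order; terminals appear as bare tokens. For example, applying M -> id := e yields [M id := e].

[S [U if c then [M id := e] else [U if c then [S [M id := e]]]]]

S
U
if c then M else U
if c then id := e else U
if c then id := e else if c then S
if c then id := e else if c then M
if c then id := e else if c then id := e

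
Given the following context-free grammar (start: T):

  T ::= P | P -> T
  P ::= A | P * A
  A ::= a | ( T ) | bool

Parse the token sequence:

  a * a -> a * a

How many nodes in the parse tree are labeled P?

[T [P [P [A a]] * [A a]] -> [T [P [P [A a]] * [A a]]]]

4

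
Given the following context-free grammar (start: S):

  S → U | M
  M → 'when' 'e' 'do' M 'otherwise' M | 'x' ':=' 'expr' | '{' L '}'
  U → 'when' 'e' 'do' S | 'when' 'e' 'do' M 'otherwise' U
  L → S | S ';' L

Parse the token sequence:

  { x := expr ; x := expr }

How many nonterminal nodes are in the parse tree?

8

[S [M { [L [S [M x := expr]] ; [L [S [M x := expr]]]] }]]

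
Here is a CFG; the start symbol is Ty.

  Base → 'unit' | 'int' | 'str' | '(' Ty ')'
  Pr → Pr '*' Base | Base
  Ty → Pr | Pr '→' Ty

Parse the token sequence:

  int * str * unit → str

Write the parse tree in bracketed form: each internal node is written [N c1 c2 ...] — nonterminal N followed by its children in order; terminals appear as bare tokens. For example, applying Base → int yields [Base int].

Ty
Pr → Ty
Pr * Base → Ty
Pr * Base * Base → Ty
Base * Base * Base → Ty
int * Base * Base → Ty
int * str * Base → Ty
int * str * unit → Ty
int * str * unit → Pr
int * str * unit → Base
int * str * unit → str

[Ty [Pr [Pr [Pr [Base int]] * [Base str]] * [Base unit]] → [Ty [Pr [Base str]]]]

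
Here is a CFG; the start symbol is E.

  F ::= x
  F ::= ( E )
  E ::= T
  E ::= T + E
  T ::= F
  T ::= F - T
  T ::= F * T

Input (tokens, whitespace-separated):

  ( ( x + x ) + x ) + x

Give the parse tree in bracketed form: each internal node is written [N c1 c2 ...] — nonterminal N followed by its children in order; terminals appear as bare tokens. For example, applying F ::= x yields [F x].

[E [T [F ( [E [T [F ( [E [T [F x]] + [E [T [F x]]]] )]] + [E [T [F x]]]] )]] + [E [T [F x]]]]

E
T + E
F + E
( E ) + E
( T + E ) + E
( F + E ) + E
( ( E ) + E ) + E
( ( T + E ) + E ) + E
( ( F + E ) + E ) + E
( ( x + E ) + E ) + E
( ( x + T ) + E ) + E
( ( x + F ) + E ) + E
( ( x + x ) + E ) + E
( ( x + x ) + T ) + E
( ( x + x ) + F ) + E
( ( x + x ) + x ) + E
( ( x + x ) + x ) + T
( ( x + x ) + x ) + F
( ( x + x ) + x ) + x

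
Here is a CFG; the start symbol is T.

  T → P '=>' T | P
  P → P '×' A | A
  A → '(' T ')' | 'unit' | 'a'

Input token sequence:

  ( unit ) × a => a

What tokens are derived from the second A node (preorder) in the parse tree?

[T [P [P [A ( [T [P [A unit]]] )]] × [A a]] => [T [P [A a]]]]

unit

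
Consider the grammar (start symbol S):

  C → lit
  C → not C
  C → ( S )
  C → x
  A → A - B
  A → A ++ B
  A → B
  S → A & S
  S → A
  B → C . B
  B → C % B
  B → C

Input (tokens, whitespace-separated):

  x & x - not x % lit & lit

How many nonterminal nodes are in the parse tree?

[S [A [B [C x]]] & [S [A [A [B [C x]]] - [B [C not [C x]] % [B [C lit]]]] & [S [A [B [C lit]]]]]]

18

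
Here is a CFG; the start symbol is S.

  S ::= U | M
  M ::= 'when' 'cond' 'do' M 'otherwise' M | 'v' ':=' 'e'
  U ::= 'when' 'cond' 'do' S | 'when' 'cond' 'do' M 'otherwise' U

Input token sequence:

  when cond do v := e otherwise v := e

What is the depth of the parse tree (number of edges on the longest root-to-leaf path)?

[S [M when cond do [M v := e] otherwise [M v := e]]]

3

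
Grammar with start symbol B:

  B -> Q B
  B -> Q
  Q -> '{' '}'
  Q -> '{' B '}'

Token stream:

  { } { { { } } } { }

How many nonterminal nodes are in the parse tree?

[B [Q { }] [B [Q { [B [Q { [B [Q { }]] }]] }] [B [Q { }]]]]

10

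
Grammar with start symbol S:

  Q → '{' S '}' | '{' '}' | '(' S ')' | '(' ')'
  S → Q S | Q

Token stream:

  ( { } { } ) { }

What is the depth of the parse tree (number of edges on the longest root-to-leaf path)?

[S [Q ( [S [Q { }] [S [Q { }]]] )] [S [Q { }]]]

5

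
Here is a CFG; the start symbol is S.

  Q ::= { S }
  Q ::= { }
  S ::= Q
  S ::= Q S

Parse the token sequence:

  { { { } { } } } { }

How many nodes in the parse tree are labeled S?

5

[S [Q { [S [Q { [S [Q { }] [S [Q { }]]] }]] }] [S [Q { }]]]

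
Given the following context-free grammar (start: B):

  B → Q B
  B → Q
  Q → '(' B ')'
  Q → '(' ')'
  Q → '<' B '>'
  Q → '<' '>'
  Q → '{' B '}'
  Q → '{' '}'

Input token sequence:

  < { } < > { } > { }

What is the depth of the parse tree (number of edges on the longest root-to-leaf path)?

6

[B [Q < [B [Q { }] [B [Q < >] [B [Q { }]]]] >] [B [Q { }]]]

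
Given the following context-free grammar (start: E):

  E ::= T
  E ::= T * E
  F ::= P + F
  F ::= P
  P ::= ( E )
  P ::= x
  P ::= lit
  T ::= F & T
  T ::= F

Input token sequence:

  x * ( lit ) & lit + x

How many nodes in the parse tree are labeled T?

4

[E [T [F [P x]]] * [E [T [F [P ( [E [T [F [P lit]]]] )]] & [T [F [P lit] + [F [P x]]]]]]]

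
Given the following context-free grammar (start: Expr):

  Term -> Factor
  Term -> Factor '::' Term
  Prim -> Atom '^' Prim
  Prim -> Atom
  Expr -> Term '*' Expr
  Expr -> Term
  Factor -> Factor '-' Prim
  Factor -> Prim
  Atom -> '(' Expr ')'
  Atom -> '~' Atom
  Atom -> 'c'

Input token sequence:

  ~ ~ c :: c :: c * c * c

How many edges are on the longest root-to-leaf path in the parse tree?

[Expr [Term [Factor [Prim [Atom ~ [Atom ~ [Atom c]]]]] :: [Term [Factor [Prim [Atom c]]] :: [Term [Factor [Prim [Atom c]]]]]] * [Expr [Term [Factor [Prim [Atom c]]]] * [Expr [Term [Factor [Prim [Atom c]]]]]]]

7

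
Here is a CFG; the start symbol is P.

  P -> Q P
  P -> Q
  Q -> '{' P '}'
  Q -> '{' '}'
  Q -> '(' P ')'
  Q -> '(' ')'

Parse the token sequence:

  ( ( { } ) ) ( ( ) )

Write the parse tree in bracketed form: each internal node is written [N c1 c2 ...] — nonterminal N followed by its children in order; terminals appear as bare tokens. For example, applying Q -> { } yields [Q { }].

[P [Q ( [P [Q ( [P [Q { }]] )]] )] [P [Q ( [P [Q ( )]] )]]]

P
Q P
( P ) P
( Q ) P
( ( P ) ) P
( ( Q ) ) P
( ( { } ) ) P
( ( { } ) ) Q
( ( { } ) ) ( P )
( ( { } ) ) ( Q )
( ( { } ) ) ( ( ) )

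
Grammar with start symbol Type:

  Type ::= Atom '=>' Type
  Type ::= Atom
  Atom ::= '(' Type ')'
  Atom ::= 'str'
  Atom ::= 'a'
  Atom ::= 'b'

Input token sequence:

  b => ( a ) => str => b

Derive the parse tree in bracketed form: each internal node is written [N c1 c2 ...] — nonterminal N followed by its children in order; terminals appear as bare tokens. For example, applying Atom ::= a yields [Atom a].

[Type [Atom b] => [Type [Atom ( [Type [Atom a]] )] => [Type [Atom str] => [Type [Atom b]]]]]

Type
Atom => Type
b => Type
b => Atom => Type
b => ( Type ) => Type
b => ( Atom ) => Type
b => ( a ) => Type
b => ( a ) => Atom => Type
b => ( a ) => str => Type
b => ( a ) => str => Atom
b => ( a ) => str => b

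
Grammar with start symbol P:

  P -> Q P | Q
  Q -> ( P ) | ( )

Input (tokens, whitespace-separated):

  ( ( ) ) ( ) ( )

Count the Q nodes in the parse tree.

[P [Q ( [P [Q ( )]] )] [P [Q ( )] [P [Q ( )]]]]

4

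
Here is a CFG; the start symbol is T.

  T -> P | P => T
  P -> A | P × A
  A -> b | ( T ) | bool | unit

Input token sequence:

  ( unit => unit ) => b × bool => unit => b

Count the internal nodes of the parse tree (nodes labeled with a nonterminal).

20

[T [P [A ( [T [P [A unit]] => [T [P [A unit]]]] )]] => [T [P [P [A b]] × [A bool]] => [T [P [A unit]] => [T [P [A b]]]]]]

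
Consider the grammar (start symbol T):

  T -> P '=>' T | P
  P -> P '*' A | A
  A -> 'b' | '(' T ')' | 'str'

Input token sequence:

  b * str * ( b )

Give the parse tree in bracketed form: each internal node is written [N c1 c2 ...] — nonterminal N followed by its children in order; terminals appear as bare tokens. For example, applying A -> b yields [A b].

[T [P [P [P [A b]] * [A str]] * [A ( [T [P [A b]]] )]]]

T
P
P * A
P * A * A
A * A * A
b * A * A
b * str * A
b * str * ( T )
b * str * ( P )
b * str * ( A )
b * str * ( b )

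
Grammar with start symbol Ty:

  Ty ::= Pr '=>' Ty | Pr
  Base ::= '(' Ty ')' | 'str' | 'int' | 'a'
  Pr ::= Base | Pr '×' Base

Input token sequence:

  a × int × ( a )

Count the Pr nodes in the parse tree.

[Ty [Pr [Pr [Pr [Base a]] × [Base int]] × [Base ( [Ty [Pr [Base a]]] )]]]

4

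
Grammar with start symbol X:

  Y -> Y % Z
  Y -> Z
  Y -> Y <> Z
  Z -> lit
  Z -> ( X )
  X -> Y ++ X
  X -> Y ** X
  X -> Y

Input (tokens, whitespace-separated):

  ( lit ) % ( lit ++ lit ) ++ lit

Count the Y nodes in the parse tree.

6

[X [Y [Y [Z ( [X [Y [Z lit]]] )]] % [Z ( [X [Y [Z lit]] ++ [X [Y [Z lit]]]] )]] ++ [X [Y [Z lit]]]]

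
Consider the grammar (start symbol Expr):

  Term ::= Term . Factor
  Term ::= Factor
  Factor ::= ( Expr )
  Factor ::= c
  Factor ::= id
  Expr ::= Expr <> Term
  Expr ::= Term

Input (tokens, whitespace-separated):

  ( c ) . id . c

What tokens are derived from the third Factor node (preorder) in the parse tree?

[Expr [Term [Term [Term [Factor ( [Expr [Term [Factor c]]] )]] . [Factor id]] . [Factor c]]]

id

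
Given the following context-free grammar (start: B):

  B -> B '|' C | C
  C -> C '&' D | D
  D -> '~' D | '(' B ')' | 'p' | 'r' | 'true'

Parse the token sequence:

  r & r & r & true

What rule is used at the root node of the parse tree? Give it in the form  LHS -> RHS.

B -> C

[B [C [C [C [C [D r]] & [D r]] & [D r]] & [D true]]]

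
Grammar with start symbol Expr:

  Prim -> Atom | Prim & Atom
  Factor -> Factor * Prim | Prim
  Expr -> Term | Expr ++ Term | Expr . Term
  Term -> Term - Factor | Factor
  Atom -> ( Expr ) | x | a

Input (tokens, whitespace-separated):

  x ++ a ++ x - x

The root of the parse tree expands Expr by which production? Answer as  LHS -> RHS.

[Expr [Expr [Expr [Term [Factor [Prim [Atom x]]]]] ++ [Term [Factor [Prim [Atom a]]]]] ++ [Term [Term [Factor [Prim [Atom x]]]] - [Factor [Prim [Atom x]]]]]

Expr -> Expr ++ Term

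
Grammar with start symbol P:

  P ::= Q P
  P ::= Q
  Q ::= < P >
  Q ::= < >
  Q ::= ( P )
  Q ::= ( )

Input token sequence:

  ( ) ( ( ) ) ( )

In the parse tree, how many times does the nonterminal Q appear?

4

[P [Q ( )] [P [Q ( [P [Q ( )]] )] [P [Q ( )]]]]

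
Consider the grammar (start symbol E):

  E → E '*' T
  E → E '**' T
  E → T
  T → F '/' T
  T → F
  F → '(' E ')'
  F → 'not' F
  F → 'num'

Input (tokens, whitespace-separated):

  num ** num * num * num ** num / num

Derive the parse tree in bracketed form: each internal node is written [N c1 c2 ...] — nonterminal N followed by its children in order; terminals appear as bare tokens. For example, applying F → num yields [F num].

[E [E [E [E [E [T [F num]]] ** [T [F num]]] * [T [F num]]] * [T [F num]]] ** [T [F num] / [T [F num]]]]

E
E ** T
E * T ** T
E * T * T ** T
E ** T * T * T ** T
T ** T * T * T ** T
F ** T * T * T ** T
num ** T * T * T ** T
num ** F * T * T ** T
num ** num * T * T ** T
num ** num * F * T ** T
num ** num * num * T ** T
num ** num * num * F ** T
num ** num * num * num ** T
num ** num * num * num ** F / T
num ** num * num * num ** num / T
num ** num * num * num ** num / F
num ** num * num * num ** num / num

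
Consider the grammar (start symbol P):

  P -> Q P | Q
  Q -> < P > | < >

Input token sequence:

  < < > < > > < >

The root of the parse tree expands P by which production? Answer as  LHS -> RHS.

P -> Q P

[P [Q < [P [Q < >] [P [Q < >]]] >] [P [Q < >]]]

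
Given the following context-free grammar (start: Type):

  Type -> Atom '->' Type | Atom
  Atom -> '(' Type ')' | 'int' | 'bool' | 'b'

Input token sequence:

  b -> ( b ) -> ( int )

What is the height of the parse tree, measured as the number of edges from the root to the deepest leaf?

6

[Type [Atom b] -> [Type [Atom ( [Type [Atom b]] )] -> [Type [Atom ( [Type [Atom int]] )]]]]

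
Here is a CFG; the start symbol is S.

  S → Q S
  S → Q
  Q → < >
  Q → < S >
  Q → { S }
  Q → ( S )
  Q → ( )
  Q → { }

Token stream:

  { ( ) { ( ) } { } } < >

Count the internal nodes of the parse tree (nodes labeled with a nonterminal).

12

[S [Q { [S [Q ( )] [S [Q { [S [Q ( )]] }] [S [Q { }]]]] }] [S [Q < >]]]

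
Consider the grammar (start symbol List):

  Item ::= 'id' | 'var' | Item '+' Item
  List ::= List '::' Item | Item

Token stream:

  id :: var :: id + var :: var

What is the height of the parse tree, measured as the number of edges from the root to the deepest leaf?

[List [List [List [List [Item id]] :: [Item var]] :: [Item [Item id] + [Item var]]] :: [Item var]]

5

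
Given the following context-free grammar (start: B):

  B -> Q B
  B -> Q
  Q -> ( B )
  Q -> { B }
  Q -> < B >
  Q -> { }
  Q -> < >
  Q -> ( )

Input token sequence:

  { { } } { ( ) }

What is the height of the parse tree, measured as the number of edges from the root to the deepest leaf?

[B [Q { [B [Q { }]] }] [B [Q { [B [Q ( )]] }]]]

5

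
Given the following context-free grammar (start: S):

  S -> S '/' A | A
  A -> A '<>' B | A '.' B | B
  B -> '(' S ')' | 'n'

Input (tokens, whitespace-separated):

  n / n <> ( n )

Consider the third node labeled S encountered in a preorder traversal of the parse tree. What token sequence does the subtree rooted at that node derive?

[S [S [A [B n]]] / [A [A [B n]] <> [B ( [S [A [B n]]] )]]]

n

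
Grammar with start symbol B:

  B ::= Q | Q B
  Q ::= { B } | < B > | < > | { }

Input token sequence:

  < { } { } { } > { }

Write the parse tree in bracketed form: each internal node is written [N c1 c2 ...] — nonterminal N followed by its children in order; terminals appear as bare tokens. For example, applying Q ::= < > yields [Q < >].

B
Q B
< B > B
< Q B > B
< { } B > B
< { } Q B > B
< { } { } B > B
< { } { } Q > B
< { } { } { } > B
< { } { } { } > Q
< { } { } { } > { }

[B [Q < [B [Q { }] [B [Q { }] [B [Q { }]]]] >] [B [Q { }]]]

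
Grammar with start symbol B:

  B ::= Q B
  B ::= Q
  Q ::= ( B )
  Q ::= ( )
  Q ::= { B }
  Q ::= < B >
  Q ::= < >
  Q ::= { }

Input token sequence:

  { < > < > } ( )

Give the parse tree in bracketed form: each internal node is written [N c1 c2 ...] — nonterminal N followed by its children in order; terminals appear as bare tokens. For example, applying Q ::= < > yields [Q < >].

[B [Q { [B [Q < >] [B [Q < >]]] }] [B [Q ( )]]]

B
Q B
{ B } B
{ Q B } B
{ < > B } B
{ < > Q } B
{ < > < > } B
{ < > < > } Q
{ < > < > } ( )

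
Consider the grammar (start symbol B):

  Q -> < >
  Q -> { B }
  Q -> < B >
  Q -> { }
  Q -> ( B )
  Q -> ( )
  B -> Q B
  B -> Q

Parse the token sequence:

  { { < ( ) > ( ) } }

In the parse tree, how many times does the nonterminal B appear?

[B [Q { [B [Q { [B [Q < [B [Q ( )]] >] [B [Q ( )]]] }]] }]]

5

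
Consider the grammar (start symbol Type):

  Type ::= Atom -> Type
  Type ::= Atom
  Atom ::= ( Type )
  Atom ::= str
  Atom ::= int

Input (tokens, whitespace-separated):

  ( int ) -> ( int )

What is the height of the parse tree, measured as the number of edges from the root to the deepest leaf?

[Type [Atom ( [Type [Atom int]] )] -> [Type [Atom ( [Type [Atom int]] )]]]

5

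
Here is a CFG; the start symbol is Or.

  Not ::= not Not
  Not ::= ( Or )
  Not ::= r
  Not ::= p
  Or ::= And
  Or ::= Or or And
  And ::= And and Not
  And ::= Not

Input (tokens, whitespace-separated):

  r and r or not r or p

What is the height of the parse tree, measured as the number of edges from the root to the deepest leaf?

6

[Or [Or [Or [And [And [Not r]] and [Not r]]] or [And [Not not [Not r]]]] or [And [Not p]]]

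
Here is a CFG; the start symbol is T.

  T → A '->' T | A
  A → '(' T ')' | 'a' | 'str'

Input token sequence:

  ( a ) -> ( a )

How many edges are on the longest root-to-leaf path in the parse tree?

[T [A ( [T [A a]] )] -> [T [A ( [T [A a]] )]]]

5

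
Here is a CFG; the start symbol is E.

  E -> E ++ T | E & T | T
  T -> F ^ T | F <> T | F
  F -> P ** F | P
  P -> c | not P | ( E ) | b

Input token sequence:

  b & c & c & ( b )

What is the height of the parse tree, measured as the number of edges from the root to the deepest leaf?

[E [E [E [E [T [F [P b]]]] & [T [F [P c]]]] & [T [F [P c]]]] & [T [F [P ( [E [T [F [P b]]]] )]]]]

8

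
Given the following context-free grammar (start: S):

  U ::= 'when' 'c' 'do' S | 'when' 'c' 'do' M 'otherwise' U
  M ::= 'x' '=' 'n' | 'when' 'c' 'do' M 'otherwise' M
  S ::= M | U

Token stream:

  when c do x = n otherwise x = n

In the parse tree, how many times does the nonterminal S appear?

1

[S [M when c do [M x = n] otherwise [M x = n]]]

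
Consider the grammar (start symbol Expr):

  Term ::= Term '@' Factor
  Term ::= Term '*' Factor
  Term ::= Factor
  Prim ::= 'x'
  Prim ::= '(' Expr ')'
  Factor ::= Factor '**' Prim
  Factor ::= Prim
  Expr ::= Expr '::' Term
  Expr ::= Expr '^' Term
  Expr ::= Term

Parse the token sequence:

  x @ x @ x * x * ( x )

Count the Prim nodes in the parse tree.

[Expr [Term [Term [Term [Term [Term [Factor [Prim x]]] @ [Factor [Prim x]]] @ [Factor [Prim x]]] * [Factor [Prim x]]] * [Factor [Prim ( [Expr [Term [Factor [Prim x]]]] )]]]]

6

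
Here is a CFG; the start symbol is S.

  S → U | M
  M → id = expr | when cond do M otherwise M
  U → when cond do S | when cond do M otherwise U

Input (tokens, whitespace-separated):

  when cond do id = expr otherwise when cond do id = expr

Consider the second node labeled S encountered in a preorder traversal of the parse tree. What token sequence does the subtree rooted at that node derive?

id = expr

[S [U when cond do [M id = expr] otherwise [U when cond do [S [M id = expr]]]]]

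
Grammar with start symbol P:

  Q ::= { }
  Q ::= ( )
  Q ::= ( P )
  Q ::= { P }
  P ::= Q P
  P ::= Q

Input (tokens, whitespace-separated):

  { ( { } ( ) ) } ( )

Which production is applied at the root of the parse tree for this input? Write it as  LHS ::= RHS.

P ::= Q P

[P [Q { [P [Q ( [P [Q { }] [P [Q ( )]]] )]] }] [P [Q ( )]]]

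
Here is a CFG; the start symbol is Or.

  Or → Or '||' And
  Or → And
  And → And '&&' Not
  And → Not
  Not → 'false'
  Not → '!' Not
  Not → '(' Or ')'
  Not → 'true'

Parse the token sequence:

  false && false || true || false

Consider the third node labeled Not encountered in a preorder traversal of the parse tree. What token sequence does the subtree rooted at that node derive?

true

[Or [Or [Or [And [And [Not false]] && [Not false]]] || [And [Not true]]] || [And [Not false]]]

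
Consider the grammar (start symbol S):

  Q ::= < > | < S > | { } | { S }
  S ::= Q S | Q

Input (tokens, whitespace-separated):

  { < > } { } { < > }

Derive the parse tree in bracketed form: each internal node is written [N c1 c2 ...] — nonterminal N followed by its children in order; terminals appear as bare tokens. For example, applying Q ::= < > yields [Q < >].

S
Q S
{ S } S
{ Q } S
{ < > } S
{ < > } Q S
{ < > } { } S
{ < > } { } Q
{ < > } { } { S }
{ < > } { } { Q }
{ < > } { } { < > }

[S [Q { [S [Q < >]] }] [S [Q { }] [S [Q { [S [Q < >]] }]]]]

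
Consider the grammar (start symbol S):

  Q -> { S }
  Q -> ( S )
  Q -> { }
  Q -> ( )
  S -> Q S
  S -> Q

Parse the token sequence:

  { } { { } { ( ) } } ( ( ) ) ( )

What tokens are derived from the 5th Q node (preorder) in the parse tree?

[S [Q { }] [S [Q { [S [Q { }] [S [Q { [S [Q ( )]] }]]] }] [S [Q ( [S [Q ( )]] )] [S [Q ( )]]]]]

( )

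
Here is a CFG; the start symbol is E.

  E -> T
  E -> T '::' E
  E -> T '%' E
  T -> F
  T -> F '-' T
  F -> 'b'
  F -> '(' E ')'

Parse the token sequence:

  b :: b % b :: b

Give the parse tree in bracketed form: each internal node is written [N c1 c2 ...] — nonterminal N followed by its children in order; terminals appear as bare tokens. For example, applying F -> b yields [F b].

E
T :: E
F :: E
b :: E
b :: T % E
b :: F % E
b :: b % E
b :: b % T :: E
b :: b % F :: E
b :: b % b :: E
b :: b % b :: T
b :: b % b :: F
b :: b % b :: b

[E [T [F b]] :: [E [T [F b]] % [E [T [F b]] :: [E [T [F b]]]]]]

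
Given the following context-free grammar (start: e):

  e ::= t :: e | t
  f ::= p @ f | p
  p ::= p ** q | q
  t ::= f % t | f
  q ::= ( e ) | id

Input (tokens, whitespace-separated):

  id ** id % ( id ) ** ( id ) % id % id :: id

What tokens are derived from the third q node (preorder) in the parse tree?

[e [t [f [p [p [q id]] ** [q id]]] % [t [f [p [p [q ( [e [t [f [p [q id]]]]] )]] ** [q ( [e [t [f [p [q id]]]]] )]]] % [t [f [p [q id]]] % [t [f [p [q id]]]]]]] :: [e [t [f [p [q id]]]]]]

( id )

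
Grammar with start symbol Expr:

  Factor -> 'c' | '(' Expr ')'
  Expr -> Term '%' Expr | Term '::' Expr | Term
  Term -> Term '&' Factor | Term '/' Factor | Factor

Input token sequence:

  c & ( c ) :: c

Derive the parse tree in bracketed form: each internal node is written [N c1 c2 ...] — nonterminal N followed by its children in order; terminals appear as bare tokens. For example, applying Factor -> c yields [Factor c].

Expr
Term :: Expr
Term & Factor :: Expr
Factor & Factor :: Expr
c & Factor :: Expr
c & ( Expr ) :: Expr
c & ( Term ) :: Expr
c & ( Factor ) :: Expr
c & ( c ) :: Expr
c & ( c ) :: Term
c & ( c ) :: Factor
c & ( c ) :: c

[Expr [Term [Term [Factor c]] & [Factor ( [Expr [Term [Factor c]]] )]] :: [Expr [Term [Factor c]]]]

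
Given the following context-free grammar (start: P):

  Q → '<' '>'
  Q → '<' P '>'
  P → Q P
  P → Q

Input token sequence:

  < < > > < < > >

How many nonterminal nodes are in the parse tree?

8

[P [Q < [P [Q < >]] >] [P [Q < [P [Q < >]] >]]]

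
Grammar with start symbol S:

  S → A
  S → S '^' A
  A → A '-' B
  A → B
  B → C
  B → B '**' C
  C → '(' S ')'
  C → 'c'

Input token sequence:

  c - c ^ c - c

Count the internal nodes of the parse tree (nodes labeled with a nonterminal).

14

[S [S [A [A [B [C c]]] - [B [C c]]]] ^ [A [A [B [C c]]] - [B [C c]]]]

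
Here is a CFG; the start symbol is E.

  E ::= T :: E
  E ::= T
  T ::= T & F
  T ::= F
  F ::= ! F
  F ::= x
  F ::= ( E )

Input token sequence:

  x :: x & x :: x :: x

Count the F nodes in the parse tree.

[E [T [F x]] :: [E [T [T [F x]] & [F x]] :: [E [T [F x]] :: [E [T [F x]]]]]]

5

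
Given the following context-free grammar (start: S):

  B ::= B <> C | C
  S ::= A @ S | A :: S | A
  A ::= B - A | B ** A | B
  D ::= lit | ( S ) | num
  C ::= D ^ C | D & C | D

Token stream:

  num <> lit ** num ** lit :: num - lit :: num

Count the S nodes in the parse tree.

[S [A [B [B [C [D num]]] <> [C [D lit]]] ** [A [B [C [D num]]] ** [A [B [C [D lit]]]]]] :: [S [A [B [C [D num]]] - [A [B [C [D lit]]]]] :: [S [A [B [C [D num]]]]]]]

3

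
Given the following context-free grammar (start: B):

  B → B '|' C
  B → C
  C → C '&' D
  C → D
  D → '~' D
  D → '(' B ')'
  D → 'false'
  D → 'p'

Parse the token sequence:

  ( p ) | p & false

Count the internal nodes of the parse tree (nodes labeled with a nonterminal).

[B [B [C [D ( [B [C [D p]]] )]]] | [C [C [D p]] & [D false]]]

11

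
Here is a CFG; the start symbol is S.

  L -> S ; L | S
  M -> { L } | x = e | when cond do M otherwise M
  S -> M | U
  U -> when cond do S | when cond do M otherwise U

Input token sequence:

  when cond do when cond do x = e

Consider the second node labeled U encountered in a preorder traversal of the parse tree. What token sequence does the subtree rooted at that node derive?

when cond do x = e

[S [U when cond do [S [U when cond do [S [M x = e]]]]]]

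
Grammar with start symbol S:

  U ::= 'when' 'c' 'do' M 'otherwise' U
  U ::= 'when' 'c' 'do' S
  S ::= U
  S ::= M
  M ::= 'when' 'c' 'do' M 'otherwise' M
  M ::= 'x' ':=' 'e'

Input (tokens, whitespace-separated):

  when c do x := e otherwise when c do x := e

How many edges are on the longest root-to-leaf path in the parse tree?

[S [U when c do [M x := e] otherwise [U when c do [S [M x := e]]]]]

5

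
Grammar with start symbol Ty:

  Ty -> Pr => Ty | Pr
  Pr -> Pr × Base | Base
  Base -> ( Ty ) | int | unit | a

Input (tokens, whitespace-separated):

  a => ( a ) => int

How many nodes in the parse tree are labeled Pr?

[Ty [Pr [Base a]] => [Ty [Pr [Base ( [Ty [Pr [Base a]]] )]] => [Ty [Pr [Base int]]]]]

4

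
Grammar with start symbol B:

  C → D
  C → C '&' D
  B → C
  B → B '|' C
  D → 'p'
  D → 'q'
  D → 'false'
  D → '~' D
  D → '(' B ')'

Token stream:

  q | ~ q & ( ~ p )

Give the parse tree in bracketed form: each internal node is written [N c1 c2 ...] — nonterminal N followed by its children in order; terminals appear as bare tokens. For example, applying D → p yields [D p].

B
B | C
C | C
D | C
q | C
q | C & D
q | D & D
q | ~ D & D
q | ~ q & D
q | ~ q & ( B )
q | ~ q & ( C )
q | ~ q & ( D )
q | ~ q & ( ~ D )
q | ~ q & ( ~ p )

[B [B [C [D q]]] | [C [C [D ~ [D q]]] & [D ( [B [C [D ~ [D p]]]] )]]]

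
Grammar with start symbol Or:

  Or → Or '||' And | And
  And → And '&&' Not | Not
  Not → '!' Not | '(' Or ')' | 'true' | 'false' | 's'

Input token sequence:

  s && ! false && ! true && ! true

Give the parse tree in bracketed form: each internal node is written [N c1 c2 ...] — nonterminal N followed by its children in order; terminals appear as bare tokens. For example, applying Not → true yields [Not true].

Or
And
And && Not
And && Not && Not
And && Not && Not && Not
Not && Not && Not && Not
s && Not && Not && Not
s && ! Not && Not && Not
s && ! false && Not && Not
s && ! false && ! Not && Not
s && ! false && ! true && Not
s && ! false && ! true && ! Not
s && ! false && ! true && ! true

[Or [And [And [And [And [Not s]] && [Not ! [Not false]]] && [Not ! [Not true]]] && [Not ! [Not true]]]]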